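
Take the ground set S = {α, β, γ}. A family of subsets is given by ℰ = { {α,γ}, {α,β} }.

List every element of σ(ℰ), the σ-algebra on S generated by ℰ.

Start: ℰ ∪ {∅, S} = { {}, {α,β}, {α,γ}, S }.
Iteration 1 adds 2:
  {β}  = S∖{α,γ}
  {γ}  = S∖{α,β}
  |family| = 6
Iteration 2: +1 →
  {β,γ}  = {γ} ∪ {β}
  |family| = 7
Iteration 3: +1 →
  {α}  = S∖{β,γ}
  |family| = 8
Iteration 4: no new sets; the family is a σ-algebra.

σ(ℰ) = { {}, {α}, {β}, {γ}, {α,β}, {α,γ}, {β,γ}, S }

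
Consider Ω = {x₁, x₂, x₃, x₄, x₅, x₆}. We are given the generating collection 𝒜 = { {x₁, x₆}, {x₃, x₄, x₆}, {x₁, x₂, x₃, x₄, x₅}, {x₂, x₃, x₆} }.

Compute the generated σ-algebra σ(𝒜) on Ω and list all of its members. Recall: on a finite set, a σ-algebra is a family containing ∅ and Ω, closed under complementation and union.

Initial family (6 sets): { {}, {x₁, x₆}, {x₂, x₃, x₆}, {x₃, x₄, x₆}, {x₁, x₂, x₃, x₄, x₅}, Ω }.
Step 1: +7 →
  {x₆}  = complement {x₁, x₂, x₃, x₄, x₅}
  {x₁, x₂, x₅}  = complement {x₃, x₄, x₆}
  {x₁, x₄, x₅}  = complement {x₂, x₃, x₆}
  {x₁, x₂, x₃, x₆}  = {x₁, x₆} ∪ {x₂, x₃, x₆}
  {x₁, x₃, x₄, x₆}  = {x₁, x₆} ∪ {x₃, x₄, x₆}
  {x₂, x₃, x₄, x₅}  = complement {x₁, x₆}
  {x₂, x₃, x₄, x₆}  = {x₂, x₃, x₆} ∪ {x₃, x₄, x₆}
  [13 total]
Step 2 adds 10:
  {x₁, x₅}  = complement {x₂, x₃, x₄, x₆}
  {x₂, x₅}  = complement {x₁, x₃, x₄, x₆}
  {x₄, x₅}  = complement {x₁, x₂, x₃, x₆}
  {x₁, x₂, x₄, x₅}  = {x₁, x₄, x₅} ∪ {x₁, x₂, x₅}
  {x₁, x₂, x₅, x₆}  = {x₁, x₆} ∪ {x₁, x₂, x₅}
  {x₁, x₄, x₅, x₆}  = {x₁, x₄, x₅} ∪ {x₁, x₆}
  {x₁, x₂, x₃, x₄, x₆}  = {x₁, x₆} ∪ {x₂, x₃, x₄, x₆}
  {x₁, x₂, x₃, x₅, x₆}  = {x₂, x₃, x₆} ∪ {x₁, x₂, x₅}
  {x₁, x₃, x₄, x₅, x₆}  = {x₁, x₄, x₅} ∪ {x₁, x₃, x₄, x₆}
  {x₂, x₃, x₄, x₅, x₆}  = {x₂, x₃, x₆} ∪ {x₂, x₃, x₄, x₅}
  [23 total]
Step 3 (14 new):
  {x₁}  = complement {x₂, x₃, x₄, x₅, x₆}
  {x₂}  = complement {x₁, x₃, x₄, x₅, x₆}
  {x₄}  = complement {x₁, x₂, x₃, x₅, x₆}
  {x₅}  = complement {x₁, x₂, x₃, x₄, x₆}
  {x₂, x₃}  = complement {x₁, x₄, x₅, x₆}
  {x₃, x₄}  = complement {x₁, x₂, x₅, x₆}
  {x₃, x₆}  = complement {x₁, x₂, x₄, x₅}
  {x₁, x₅, x₆}  = {x₁, x₆} ∪ {x₁, x₅}
  {x₂, x₄, x₅}  = {x₂, x₅} ∪ {x₄, x₅}
  {x₂, x₅, x₆}  = {x₂, x₅} ∪ {x₆}
  {x₄, x₅, x₆}  = {x₄, x₅} ∪ {x₆}
  {x₂, x₃, x₅, x₆}  = {x₂, x₅} ∪ {x₂, x₃, x₆}
  {x₃, x₄, x₅, x₆}  = {x₄, x₅} ∪ {x₃, x₄, x₆}
  {x₁, x₂, x₄, x₅, x₆}  = {x₂, x₅} ∪ {x₁, x₄, x₅, x₆}
  [37 total]
Step 4 adds 20:
  {x₃}  = complement {x₁, x₂, x₄, x₅, x₆}
  {x₁, x₂}  = complement {x₃, x₄, x₅, x₆}
  {x₁, x₄}  = complement {x₂, x₃, x₅, x₆}
  {x₂, x₄}  = {x₂} ∪ {x₄}
  {x₂, x₆}  = {x₂} ∪ {x₆}
  {x₄, x₆}  = {x₆} ∪ {x₄}
  {x₅, x₆}  = {x₆} ∪ {x₅}
  {x₁, x₂, x₃}  = complement {x₄, x₅, x₆}
  {x₁, x₂, x₆}  = {x₁, x₆} ∪ {x₂}
  {x₁, x₃, x₄}  = complement {x₂, x₅, x₆}
  {x₁, x₃, x₆}  = complement {x₂, x₄, x₅}
  {x₁, x₄, x₆}  = {x₁, x₆} ∪ {x₄}
  {x₂, x₃, x₄}  = complement {x₁, x₅, x₆}
  {x₂, x₃, x₅}  = {x₂, x₅} ∪ {x₂, x₃}
  {x₃, x₄, x₅}  = {x₃, x₄} ∪ {x₅}
  {x₃, x₅, x₆}  = {x₅} ∪ {x₃, x₆}
  {x₁, x₂, x₃, x₅}  = {x₁, x₂, x₅} ∪ {x₂, x₃}
  {x₁, x₃, x₄, x₅}  = {x₁, x₄, x₅} ∪ {x₃, x₄}
  {x₁, x₃, x₅, x₆}  = {x₁, x₅, x₆} ∪ {x₃, x₆}
  {x₂, x₄, x₅, x₆}  = {x₂, x₅} ∪ {x₄, x₅, x₆}
  [57 total]
Step 5 adds 7:
  {x₁, x₃}  = complement {x₂, x₄, x₅, x₆}
  {x₃, x₅}  = {x₅} ∪ {x₃}
  {x₁, x₂, x₄}  = complement {x₃, x₅, x₆}
  {x₁, x₃, x₅}  = {x₁, x₅} ∪ {x₃}
  {x₂, x₄, x₆}  = {x₂} ∪ {x₄, x₆}
  {x₁, x₂, x₃, x₄}  = complement {x₅, x₆}
  {x₁, x₂, x₄, x₆}  = {x₁, x₆} ∪ {x₂, x₄}
  [64 total]
Step 6: stable.

Therefore σ(𝒜) = { {}, {x₁}, {x₂}, {x₃}, {x₄}, {x₅}, {x₆}, {x₁, x₂}, {x₁, x₃}, {x₁, x₄}, {x₁, x₅}, {x₁, x₆}, {x₂, x₃}, {x₂, x₄}, {x₂, x₅}, {x₂, x₆}, {x₃, x₄}, {x₃, x₅}, {x₃, x₆}, {x₄, x₅}, {x₄, x₆}, {x₅, x₆}, {x₁, x₂, x₃}, {x₁, x₂, x₄}, {x₁, x₂, x₅}, {x₁, x₂, x₆}, {x₁, x₃, x₄}, {x₁, x₃, x₅}, {x₁, x₃, x₆}, {x₁, x₄, x₅}, {x₁, x₄, x₆}, {x₁, x₅, x₆}, {x₂, x₃, x₄}, {x₂, x₃, x₅}, {x₂, x₃, x₆}, {x₂, x₄, x₅}, {x₂, x₄, x₆}, {x₂, x₅, x₆}, {x₃, x₄, x₅}, {x₃, x₄, x₆}, {x₃, x₅, x₆}, {x₄, x₅, x₆}, {x₁, x₂, x₃, x₄}, {x₁, x₂, x₃, x₅}, {x₁, x₂, x₃, x₆}, {x₁, x₂, x₄, x₅}, {x₁, x₂, x₄, x₆}, {x₁, x₂, x₅, x₆}, {x₁, x₃, x₄, x₅}, {x₁, x₃, x₄, x₆}, {x₁, x₃, x₅, x₆}, {x₁, x₄, x₅, x₆}, {x₂, x₃, x₄, x₅}, {x₂, x₃, x₄, x₆}, {x₂, x₃, x₅, x₆}, {x₂, x₄, x₅, x₆}, {x₃, x₄, x₅, x₆}, {x₁, x₂, x₃, x₄, x₅}, {x₁, x₂, x₃, x₄, x₆}, {x₁, x₂, x₃, x₅, x₆}, {x₁, x₂, x₄, x₅, x₆}, {x₁, x₃, x₄, x₅, x₆}, {x₂, x₃, x₄, x₅, x₆}, Ω } (|σ(𝒜)| = 64).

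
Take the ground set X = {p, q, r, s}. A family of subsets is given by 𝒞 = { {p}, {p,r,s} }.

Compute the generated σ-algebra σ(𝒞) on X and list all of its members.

σ(𝒞) (8 sets): { {}, {p}, {q}, {p,q}, {r,s}, {p,r,s}, {q,r,s}, X }

Trace:
Initial family (4 sets): { {}, {p}, {p,r,s}, X }.
Round 1. New:
  {q}  = X∖{p,r,s}
  {q,r,s}  = X∖{p}
Round 2: 1 new —
  {p,q}  = {q} ∪ {p}
Round 3 (1 new):
  {r,s}  = X∖{p,q}
Round 4 adds nothing — fixpoint reached.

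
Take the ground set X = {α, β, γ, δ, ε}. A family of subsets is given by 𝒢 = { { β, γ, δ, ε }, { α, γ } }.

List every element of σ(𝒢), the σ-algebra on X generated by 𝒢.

Seed the family with 𝒢 together with ∅ and X: { {}, { α, γ }, { β, γ, δ, ε }, X }.
Iteration 1 (2 new):
  { α }  = { β, γ, δ, ε }ᶜ
  { β, δ, ε }  = { α, γ }ᶜ
  (now 6)
Iteration 2 adds 1:
  { α, β, δ, ε }  = { β, δ, ε } ∪ { α }
  (now 7)
Iteration 3 (1 new):
  { γ }  = { α, β, δ, ε }ᶜ
  (now 8)
Iteration 4: no new sets; the family is a σ-algebra.

|σ(𝒢)| = 8.  σ(𝒢) = { {}, { α }, { γ }, { α, γ }, { β, δ, ε }, { α, β, δ, ε }, { β, γ, δ, ε }, X }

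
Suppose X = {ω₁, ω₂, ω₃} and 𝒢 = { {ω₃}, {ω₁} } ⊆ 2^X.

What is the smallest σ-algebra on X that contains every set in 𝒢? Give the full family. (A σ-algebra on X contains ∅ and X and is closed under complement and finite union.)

Answer: σ(𝒢) = { {}, {ω₁}, {ω₂}, {ω₃}, {ω₁, ω₂}, {ω₁, ω₃}, {ω₂, ω₃}, X }

Derivation:
Take S₀ = 𝒢 ∪ {∅, X} = { {}, {ω₁}, {ω₃}, X }.
Pass 1 (3 new):
  {ω₁, ω₂}  = {ω₃}ᶜ
  {ω₁, ω₃}  = {ω₃} ∪ {ω₁}
  {ω₂, ω₃}  = {ω₁}ᶜ
Pass 2: +1 →
  {ω₂}  = {ω₁, ω₃}ᶜ
Pass 3 adds nothing — fixpoint reached.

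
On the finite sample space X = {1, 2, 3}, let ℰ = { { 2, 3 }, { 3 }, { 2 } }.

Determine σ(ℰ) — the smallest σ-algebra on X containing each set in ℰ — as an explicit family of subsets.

Seed the family with ℰ together with ∅ and X: { {  }, { 2 }, { 3 }, { 2, 3 }, X }.
Round 1 adds 3:
  { 1 }  = ᶜ of { 2, 3 }
  { 1, 2 }  = ᶜ of { 3 }
  { 1, 3 }  = ᶜ of { 2 }
  [8 total]
Round 2 adds nothing — fixpoint reached.

Therefore σ(ℰ) = { {  }, { 1 }, { 2 }, { 3 }, { 1, 2 }, { 1, 3 }, { 2, 3 }, X } (|σ(ℰ)| = 8).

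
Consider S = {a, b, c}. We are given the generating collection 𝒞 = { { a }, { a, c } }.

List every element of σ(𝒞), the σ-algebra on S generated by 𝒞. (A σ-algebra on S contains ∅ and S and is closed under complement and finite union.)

Start: 𝒞 ∪ {∅, S} = { {}, { a }, { a, c }, S }.
Step 1 (2 new):
  { b }  = { a, c }ᶜ
  { b, c }  = { a }ᶜ
Step 2: +1 →
  { a, b }  = { b } ∪ { a }
Step 3: +1 →
  { c }  = { a, b }ᶜ
Step 4: no new sets; the family is a σ-algebra.

Hence σ(𝒞) has 8 members: { {}, { a }, { b }, { c }, { a, b }, { a, c }, { b, c }, S }.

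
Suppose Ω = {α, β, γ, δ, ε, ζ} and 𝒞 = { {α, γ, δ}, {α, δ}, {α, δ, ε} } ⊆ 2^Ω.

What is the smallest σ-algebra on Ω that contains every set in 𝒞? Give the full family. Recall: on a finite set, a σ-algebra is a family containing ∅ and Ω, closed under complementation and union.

σ(𝒞) = { {}, {γ}, {ε}, {α, δ}, {β, ζ}, {γ, ε}, {α, γ, δ}, {α, δ, ε}, {β, γ, ζ}, {β, ε, ζ}, {α, β, δ, ζ}, {α, γ, δ, ε}, {β, γ, ε, ζ}, {α, β, γ, δ, ζ}, {α, β, δ, ε, ζ}, Ω }

Working:
Begin from { {}, {α, δ}, {α, γ, δ}, {α, δ, ε}, Ω } (that is, 𝒞 plus ∅ and Ω).
Round 1. New:
  {β, γ, ζ}  = complement {α, δ, ε}
  {β, ε, ζ}  = complement {α, γ, δ}
  {α, γ, δ, ε}  = {α, δ, ε} ∪ {α, γ, δ}
  {β, γ, ε, ζ}  = complement {α, δ}
  [9 total]
Round 2. New:
  {β, ζ}  = complement {α, γ, δ, ε}
  {α, β, γ, δ, ζ}  = {β, γ, ζ} ∪ {α, γ, δ}
  {α, β, δ, ε, ζ}  = {α, δ, ε} ∪ {β, ε, ζ}
  [12 total]
Round 3 (3 new):
  {γ}  = complement {α, β, δ, ε, ζ}
  {ε}  = complement {α, β, γ, δ, ζ}
  {α, β, δ, ζ}  = {α, δ} ∪ {β, ζ}
  [15 total]
Round 4: +1 →
  {γ, ε}  = complement {α, β, δ, ζ}
  [16 total]
Round 5: already closed under ᶜ and ∪.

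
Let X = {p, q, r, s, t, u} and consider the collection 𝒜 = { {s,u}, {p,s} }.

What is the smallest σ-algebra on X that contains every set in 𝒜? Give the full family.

Begin from { {}, {p,s}, {s,u}, X } (that is, 𝒜 plus ∅ and X).
Pass 1: 3 new —
  {p,s,u}  = {s,u} ∪ {p,s}
  {p,q,r,t}  = {s,u}ᶜ
  {q,r,t,u}  = {p,s}ᶜ
  |family| = 7
Pass 2 adds 4:
  {q,r,t}  = {p,s,u}ᶜ
  {p,q,r,s,t}  = {p,s} ∪ {p,q,r,t}
  {p,q,r,t,u}  = {p,q,r,t} ∪ {q,r,t,u}
  {q,r,s,t,u}  = {s,u} ∪ {q,r,t,u}
  |family| = 11
Pass 3: 3 new —
  {p}  = {q,r,s,t,u}ᶜ
  {s}  = {p,q,r,t,u}ᶜ
  {u}  = {p,q,r,s,t}ᶜ
  |family| = 14
Pass 4. New:
  {p,u}  = {p} ∪ {u}
  {q,r,s,t}  = {q,r,t} ∪ {s}
  |family| = 16
Pass 5: stable.

|σ(𝒜)| = 16.  σ(𝒜) = { {}, {p}, {s}, {u}, {p,s}, {p,u}, {s,u}, {p,s,u}, {q,r,t}, {p,q,r,t}, {q,r,s,t}, {q,r,t,u}, {p,q,r,s,t}, {p,q,r,t,u}, {q,r,s,t,u}, X }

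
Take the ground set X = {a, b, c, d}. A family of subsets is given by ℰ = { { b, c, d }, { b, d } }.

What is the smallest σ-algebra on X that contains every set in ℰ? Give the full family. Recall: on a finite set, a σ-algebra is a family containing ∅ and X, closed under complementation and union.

Answer: σ(ℰ) = { {  }, { a }, { c }, { a, c }, { b, d }, { a, b, d }, { b, c, d }, X }

Working:
Initial family (4 sets): { {  }, { b, d }, { b, c, d }, X }.
Iteration 1: +2 →
  { a }  = complement { b, c, d }
  { a, c }  = complement { b, d }
  (now 6)
Iteration 2. New:
  { a, b, d }  = { b, d } ∪ { a }
  (now 7)
Iteration 3: 1 new —
  { c }  = complement { a, b, d }
  (now 8)
Iteration 4: stable.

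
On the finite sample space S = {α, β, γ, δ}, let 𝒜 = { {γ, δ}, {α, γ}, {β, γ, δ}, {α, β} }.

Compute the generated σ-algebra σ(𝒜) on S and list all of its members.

Start: 𝒜 ∪ {∅, S} = { ∅, {α, β}, {α, γ}, {γ, δ}, {β, γ, δ}, S }.
Round 1 adds 4:
  {α}  = {β, γ, δ}ᶜ
  {β, δ}  = {α, γ}ᶜ
  {α, β, γ}  = {α, β} ∪ {α, γ}
  {α, γ, δ}  = {γ, δ} ∪ {α, γ}
  [10 total]
Round 2: +3 →
  {β}  = {α, γ, δ}ᶜ
  {δ}  = {α, β, γ}ᶜ
  {α, β, δ}  = {α, β} ∪ {β, δ}
  [13 total]
Round 3: 2 new —
  {γ}  = {α, β, δ}ᶜ
  {α, δ}  = {δ} ∪ {α}
  [15 total]
Round 4 (1 new):
  {β, γ}  = {α, δ}ᶜ
  [16 total]
Round 5: no new sets; the family is a σ-algebra.

Hence σ(𝒜) has 16 members: { ∅, {α}, {β}, {γ}, {δ}, {α, β}, {α, γ}, {α, δ}, {β, γ}, {β, δ}, {γ, δ}, {α, β, γ}, {α, β, δ}, {α, γ, δ}, {β, γ, δ}, S }.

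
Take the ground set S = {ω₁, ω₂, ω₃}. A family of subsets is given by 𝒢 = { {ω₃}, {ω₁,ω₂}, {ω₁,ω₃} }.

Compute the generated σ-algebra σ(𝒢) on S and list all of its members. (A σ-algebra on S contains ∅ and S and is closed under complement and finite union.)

σ(𝒢) = { ∅, {ω₁}, {ω₂}, {ω₃}, {ω₁,ω₂}, {ω₁,ω₃}, {ω₂,ω₃}, S }

Trace:
Begin from { ∅, {ω₃}, {ω₁,ω₂}, {ω₁,ω₃}, S } (that is, 𝒢 plus ∅ and S).
Round 1: +1 →
  {ω₂}  = complement {ω₁,ω₃}
  (now 6)
Round 2 adds 1:
  {ω₂,ω₃}  = {ω₃} ∪ {ω₂}
  (now 7)
Round 3. New:
  {ω₁}  = complement {ω₂,ω₃}
  (now 8)
Round 4 adds nothing — fixpoint reached.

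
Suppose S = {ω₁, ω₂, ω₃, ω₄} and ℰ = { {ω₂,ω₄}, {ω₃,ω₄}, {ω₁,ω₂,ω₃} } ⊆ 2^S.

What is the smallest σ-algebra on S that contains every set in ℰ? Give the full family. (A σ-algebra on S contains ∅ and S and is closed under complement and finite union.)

σ(ℰ) = { {}, {ω₁}, {ω₂}, {ω₃}, {ω₄}, {ω₁,ω₂}, {ω₁,ω₃}, {ω₁,ω₄}, {ω₂,ω₃}, {ω₂,ω₄}, {ω₃,ω₄}, {ω₁,ω₂,ω₃}, {ω₁,ω₂,ω₄}, {ω₁,ω₃,ω₄}, {ω₂,ω₃,ω₄}, S }

Derivation:
Take S₀ = ℰ ∪ {∅, S} = { {}, {ω₂,ω₄}, {ω₃,ω₄}, {ω₁,ω₂,ω₃}, S }.
Round 1. New:
  {ω₄}  = {ω₁,ω₂,ω₃}ᶜ
  {ω₁,ω₂}  = {ω₃,ω₄}ᶜ
  {ω₁,ω₃}  = {ω₂,ω₄}ᶜ
  {ω₂,ω₃,ω₄}  = {ω₃,ω₄} ∪ {ω₂,ω₄}
  — 9 sets.
Round 2: +3 →
  {ω₁}  = {ω₂,ω₃,ω₄}ᶜ
  {ω₁,ω₂,ω₄}  = {ω₁,ω₂} ∪ {ω₄}
  {ω₁,ω₃,ω₄}  = {ω₃,ω₄} ∪ {ω₁,ω₃}
  — 12 sets.
Round 3. New:
  {ω₂}  = {ω₁,ω₃,ω₄}ᶜ
  {ω₃}  = {ω₁,ω₂,ω₄}ᶜ
  {ω₁,ω₄}  = {ω₄} ∪ {ω₁}
  — 15 sets.
Round 4 (1 new):
  {ω₂,ω₃}  = {ω₁,ω₄}ᶜ
  — 16 sets.
After Round 5 the family is unchanged; done.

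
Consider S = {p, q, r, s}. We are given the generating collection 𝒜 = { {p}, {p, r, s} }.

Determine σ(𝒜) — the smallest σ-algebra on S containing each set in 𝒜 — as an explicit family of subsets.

Answer: σ(𝒜) = { {}, {p}, {q}, {p, q}, {r, s}, {p, r, s}, {q, r, s}, S }

Derivation:
Seed the family with 𝒜 together with ∅ and S: { {}, {p}, {p, r, s}, S }.
Pass 1: +2 →
  {q}  = {p, r, s}ᶜ
  {q, r, s}  = {p}ᶜ
  |family| = 6
Pass 2 adds 1:
  {p, q}  = {q} ∪ {p}
  |family| = 7
Pass 3 (1 new):
  {r, s}  = {p, q}ᶜ
  |family| = 8
After Pass 4 the family is unchanged; done.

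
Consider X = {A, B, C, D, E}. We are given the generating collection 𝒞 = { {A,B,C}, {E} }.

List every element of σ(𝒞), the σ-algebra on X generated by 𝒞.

Initial family (4 sets): { {}, {E}, {A,B,C}, X }.
Round 1 adds 3:
  {D,E}  = {A,B,C}ᶜ
  {A,B,C,D}  = {E}ᶜ
  {A,B,C,E}  = {A,B,C} ∪ {E}
  — 7 sets.
Round 2 adds 1:
  {D}  = {A,B,C,E}ᶜ
  — 8 sets.
Round 3: no new sets; the family is a σ-algebra.

Therefore σ(𝒞) = { {}, {D}, {E}, {D,E}, {A,B,C}, {A,B,C,D}, {A,B,C,E}, X } (|σ(𝒞)| = 8).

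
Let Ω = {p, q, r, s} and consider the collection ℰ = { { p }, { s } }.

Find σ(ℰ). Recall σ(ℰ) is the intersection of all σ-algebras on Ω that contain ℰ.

Seed the family with ℰ together with ∅ and Ω: { ∅, { p }, { s }, Ω }.
Step 1: +3 →
  { p, s }  = { s } ∪ { p }
  { p, q, r }  = Ω∖{ s }
  { q, r, s }  = Ω∖{ p }
  |family| = 7
Step 2. New:
  { q, r }  = Ω∖{ p, s }
  |family| = 8
Step 3: stable.

Therefore σ(ℰ) = { ∅, { p }, { s }, { p, s }, { q, r }, { p, q, r }, { q, r, s }, Ω } (|σ(ℰ)| = 8).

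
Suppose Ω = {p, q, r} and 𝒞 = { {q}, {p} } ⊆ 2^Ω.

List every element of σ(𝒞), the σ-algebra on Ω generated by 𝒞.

Answer: σ(𝒞) = { {}, {p}, {q}, {r}, {p, q}, {p, r}, {q, r}, Ω }

Check:
Start: 𝒞 ∪ {∅, Ω} = { {}, {p}, {q}, Ω }.
Round 1 adds 3:
  {p, q}  = {q} ∪ {p}
  {p, r}  = Ω∖{q}
  {q, r}  = Ω∖{p}
  (now 7)
Round 2 (1 new):
  {r}  = Ω∖{p, q}
  (now 8)
Round 3: already closed under ᶜ and ∪.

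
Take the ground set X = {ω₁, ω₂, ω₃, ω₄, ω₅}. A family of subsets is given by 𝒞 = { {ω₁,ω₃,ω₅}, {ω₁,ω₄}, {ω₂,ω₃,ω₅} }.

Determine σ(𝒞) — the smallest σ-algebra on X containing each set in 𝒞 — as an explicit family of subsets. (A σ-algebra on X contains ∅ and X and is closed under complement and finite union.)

Begin from { {}, {ω₁,ω₄}, {ω₁,ω₃,ω₅}, {ω₂,ω₃,ω₅}, X } (that is, 𝒞 plus ∅ and X).
Round 1. New:
  {ω₂,ω₄}  = ᶜ of {ω₁,ω₃,ω₅}
  {ω₁,ω₂,ω₃,ω₅}  = {ω₂,ω₃,ω₅} ∪ {ω₁,ω₃,ω₅}
  {ω₁,ω₃,ω₄,ω₅}  = {ω₁,ω₄} ∪ {ω₁,ω₃,ω₅}
  (now 8)
Round 2 adds 4:
  {ω₂}  = ᶜ of {ω₁,ω₃,ω₄,ω₅}
  {ω₄}  = ᶜ of {ω₁,ω₂,ω₃,ω₅}
  {ω₁,ω₂,ω₄}  = {ω₁,ω₄} ∪ {ω₂,ω₄}
  {ω₂,ω₃,ω₄,ω₅}  = {ω₂,ω₃,ω₅} ∪ {ω₂,ω₄}
  (now 12)
Round 3. New:
  {ω₁}  = ᶜ of {ω₂,ω₃,ω₄,ω₅}
  {ω₃,ω₅}  = ᶜ of {ω₁,ω₂,ω₄}
  (now 14)
Round 4: 2 new —
  {ω₁,ω₂}  = {ω₂} ∪ {ω₁}
  {ω₃,ω₄,ω₅}  = {ω₄} ∪ {ω₃,ω₅}
  (now 16)
Round 5: closed — nothing new.

|σ(𝒞)| = 16.  σ(𝒞) = { {}, {ω₁}, {ω₂}, {ω₄}, {ω₁,ω₂}, {ω₁,ω₄}, {ω₂,ω₄}, {ω₃,ω₅}, {ω₁,ω₂,ω₄}, {ω₁,ω₃,ω₅}, {ω₂,ω₃,ω₅}, {ω₃,ω₄,ω₅}, {ω₁,ω₂,ω₃,ω₅}, {ω₁,ω₃,ω₄,ω₅}, {ω₂,ω₃,ω₄,ω₅}, X }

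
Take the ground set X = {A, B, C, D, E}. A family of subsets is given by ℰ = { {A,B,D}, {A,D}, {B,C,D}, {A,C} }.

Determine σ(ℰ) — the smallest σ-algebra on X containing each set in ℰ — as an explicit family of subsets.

Begin from { {}, {A,C}, {A,D}, {A,B,D}, {B,C,D}, X } (that is, ℰ plus ∅ and X).
Pass 1: +6 →
  {A,E}  = {B,C,D}ᶜ
  {C,E}  = {A,B,D}ᶜ
  {A,C,D}  = {A,D} ∪ {A,C}
  {B,C,E}  = {A,D}ᶜ
  {B,D,E}  = {A,C}ᶜ
  {A,B,C,D}  = {B,C,D} ∪ {A,D}
  (now 12)
Pass 2: +8 →
  {E}  = {A,B,C,D}ᶜ
  {B,E}  = {A,C,D}ᶜ
  {A,C,E}  = {A,C} ∪ {A,E}
  {A,D,E}  = {A,D} ∪ {A,E}
  {A,B,C,E}  = {B,C,E} ∪ {A,C}
  {A,B,D,E}  = {A,B,D} ∪ {A,E}
  {A,C,D,E}  = {A,C,D} ∪ {A,E}
  {B,C,D,E}  = {B,C,D} ∪ {B,C,E}
  (now 20)
Pass 3. New:
  {A}  = {B,C,D,E}ᶜ
  {B}  = {A,C,D,E}ᶜ
  {C}  = {A,B,D,E}ᶜ
  {D}  = {A,B,C,E}ᶜ
  {B,C}  = {A,D,E}ᶜ
  {B,D}  = {A,C,E}ᶜ
  {A,B,E}  = {B,E} ∪ {A,E}
  (now 27)
Pass 4 adds 5:
  {A,B}  = {B} ∪ {A}
  {C,D}  = {A,B,E}ᶜ
  {D,E}  = {E} ∪ {D}
  {A,B,C}  = {B} ∪ {A,C}
  {C,D,E}  = {D} ∪ {C,E}
  (now 32)
Pass 5: stable.

σ(ℰ) = { {}, {A}, {B}, {C}, {D}, {E}, {A,B}, {A,C}, {A,D}, {A,E}, {B,C}, {B,D}, {B,E}, {C,D}, {C,E}, {D,E}, {A,B,C}, {A,B,D}, {A,B,E}, {A,C,D}, {A,C,E}, {A,D,E}, {B,C,D}, {B,C,E}, {B,D,E}, {C,D,E}, {A,B,C,D}, {A,B,C,E}, {A,B,D,E}, {A,C,D,E}, {B,C,D,E}, X }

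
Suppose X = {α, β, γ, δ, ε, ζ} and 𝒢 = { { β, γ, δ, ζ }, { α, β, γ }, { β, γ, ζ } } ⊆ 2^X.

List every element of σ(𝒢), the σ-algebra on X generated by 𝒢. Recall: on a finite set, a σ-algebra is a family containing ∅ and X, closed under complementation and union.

Seed the family with 𝒢 together with ∅ and X: { {}, { α, β, γ }, { β, γ, ζ }, { β, γ, δ, ζ }, X }.
Round 1. New:
  { α, ε }  = X∖{ β, γ, δ, ζ }
  { α, δ, ε }  = X∖{ β, γ, ζ }
  { δ, ε, ζ }  = X∖{ α, β, γ }
  { α, β, γ, ζ }  = { α, β, γ } ∪ { β, γ, ζ }
  { α, β, γ, δ, ζ }  = { α, β, γ } ∪ { β, γ, δ, ζ }
  |family| = 10
Round 2 adds 7:
  { ε }  = X∖{ α, β, γ, δ, ζ }
  { δ, ε }  = X∖{ α, β, γ, ζ }
  { α, β, γ, ε }  = { α, β, γ } ∪ { α, ε }
  { α, δ, ε, ζ }  = { α, δ, ε } ∪ { δ, ε, ζ }
  { α, β, γ, δ, ε }  = { α, δ, ε } ∪ { α, β, γ }
  { α, β, γ, ε, ζ }  = { β, γ, ζ } ∪ { α, ε }
  { β, γ, δ, ε, ζ }  = { β, γ, ζ } ∪ { δ, ε, ζ }
  |family| = 17
Round 3. New:
  { α }  = X∖{ β, γ, δ, ε, ζ }
  { δ }  = X∖{ α, β, γ, ε, ζ }
  { ζ }  = X∖{ α, β, γ, δ, ε }
  { β, γ }  = X∖{ α, δ, ε, ζ }
  { δ, ζ }  = X∖{ α, β, γ, ε }
  { β, γ, ε, ζ }  = { β, γ, ζ } ∪ { ε }
  |family| = 23
Round 4 (9 new):
  { α, δ }  = X∖{ β, γ, ε, ζ }
  { α, ζ }  = { α } ∪ { ζ }
  { ε, ζ }  = { ζ } ∪ { ε }
  { α, δ, ζ }  = { α } ∪ { δ, ζ }
  { α, ε, ζ }  = { ζ } ∪ { α, ε }
  { β, γ, δ }  = { β, γ } ∪ { δ }
  { β, γ, ε }  = { ε } ∪ { β, γ }
  { α, β, γ, δ }  = { α, β, γ } ∪ { δ }
  { β, γ, δ, ε }  = { δ, ε } ∪ { β, γ }
  |family| = 32
After Round 5 the family is unchanged; done.

|σ(𝒢)| = 32.  σ(𝒢) = { {}, { α }, { δ }, { ε }, { ζ }, { α, δ }, { α, ε }, { α, ζ }, { β, γ }, { δ, ε }, { δ, ζ }, { ε, ζ }, { α, β, γ }, { α, δ, ε }, { α, δ, ζ }, { α, ε, ζ }, { β, γ, δ }, { β, γ, ε }, { β, γ, ζ }, { δ, ε, ζ }, { α, β, γ, δ }, { α, β, γ, ε }, { α, β, γ, ζ }, { α, δ, ε, ζ }, { β, γ, δ, ε }, { β, γ, δ, ζ }, { β, γ, ε, ζ }, { α, β, γ, δ, ε }, { α, β, γ, δ, ζ }, { α, β, γ, ε, ζ }, { β, γ, δ, ε, ζ }, X }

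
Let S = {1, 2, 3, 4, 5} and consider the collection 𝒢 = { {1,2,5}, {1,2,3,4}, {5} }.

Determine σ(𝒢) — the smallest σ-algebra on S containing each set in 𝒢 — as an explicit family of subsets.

σ(𝒢) (8 sets): { ∅, {5}, {1,2}, {3,4}, {1,2,5}, {3,4,5}, {1,2,3,4}, S }

Working:
Begin from { ∅, {5}, {1,2,5}, {1,2,3,4}, S } (that is, 𝒢 plus ∅ and S).
Step 1. New:
  {3,4}  = {1,2,5}ᶜ
  — 6 sets.
Step 2. New:
  {3,4,5}  = {3,4} ∪ {5}
  — 7 sets.
Step 3: 1 new —
  {1,2}  = {3,4,5}ᶜ
  — 8 sets.
Step 4 adds nothing — fixpoint reached.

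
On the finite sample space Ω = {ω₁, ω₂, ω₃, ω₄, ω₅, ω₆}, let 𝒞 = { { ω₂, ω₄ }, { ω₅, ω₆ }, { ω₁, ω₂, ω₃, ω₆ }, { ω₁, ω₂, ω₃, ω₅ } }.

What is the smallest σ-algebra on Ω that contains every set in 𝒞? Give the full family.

Initial family (6 sets): { {  }, { ω₂, ω₄ }, { ω₅, ω₆ }, { ω₁, ω₂, ω₃, ω₅ }, { ω₁, ω₂, ω₃, ω₆ }, Ω }.
Step 1: 8 new —
  { ω₄, ω₅ }  = Ω∖{ ω₁, ω₂, ω₃, ω₆ }
  { ω₄, ω₆ }  = Ω∖{ ω₁, ω₂, ω₃, ω₅ }
  { ω₁, ω₂, ω₃, ω₄ }  = Ω∖{ ω₅, ω₆ }
  { ω₁, ω₃, ω₅, ω₆ }  = Ω∖{ ω₂, ω₄ }
  { ω₂, ω₄, ω₅, ω₆ }  = { ω₅, ω₆ } ∪ { ω₂, ω₄ }
  { ω₁, ω₂, ω₃, ω₄, ω₅ }  = { ω₁, ω₂, ω₃, ω₅ } ∪ { ω₂, ω₄ }
  { ω₁, ω₂, ω₃, ω₄, ω₆ }  = { ω₁, ω₂, ω₃, ω₆ } ∪ { ω₂, ω₄ }
  { ω₁, ω₂, ω₃, ω₅, ω₆ }  = { ω₁, ω₂, ω₃, ω₆ } ∪ { ω₅, ω₆ }
  |family| = 14
Step 2 adds 8:
  { ω₄ }  = Ω∖{ ω₁, ω₂, ω₃, ω₅, ω₆ }
  { ω₅ }  = Ω∖{ ω₁, ω₂, ω₃, ω₄, ω₆ }
  { ω₆ }  = Ω∖{ ω₁, ω₂, ω₃, ω₄, ω₅ }
  { ω₁, ω₃ }  = Ω∖{ ω₂, ω₄, ω₅, ω₆ }
  { ω₂, ω₄, ω₅ }  = { ω₄, ω₅ } ∪ { ω₂, ω₄ }
  { ω₂, ω₄, ω₆ }  = { ω₄, ω₆ } ∪ { ω₂, ω₄ }
  { ω₄, ω₅, ω₆ }  = { ω₅, ω₆ } ∪ { ω₄, ω₅ }
  { ω₁, ω₃, ω₄, ω₅, ω₆ }  = { ω₁, ω₃, ω₅, ω₆ } ∪ { ω₄, ω₅ }
  |family| = 22
Step 3 adds 7:
  { ω₂ }  = Ω∖{ ω₁, ω₃, ω₄, ω₅, ω₆ }
  { ω₁, ω₂, ω₃ }  = Ω∖{ ω₄, ω₅, ω₆ }
  { ω₁, ω₃, ω₄ }  = { ω₁, ω₃ } ∪ { ω₄ }
  { ω₁, ω₃, ω₅ }  = Ω∖{ ω₂, ω₄, ω₆ }
  { ω₁, ω₃, ω₆ }  = Ω∖{ ω₂, ω₄, ω₅ }
  { ω₁, ω₃, ω₄, ω₅ }  = { ω₄, ω₅ } ∪ { ω₁, ω₃ }
  { ω₁, ω₃, ω₄, ω₆ }  = { ω₁, ω₃ } ∪ { ω₄, ω₆ }
  |family| = 29
Step 4. New:
  { ω₂, ω₅ }  = Ω∖{ ω₁, ω₃, ω₄, ω₆ }
  { ω₂, ω₆ }  = Ω∖{ ω₁, ω₃, ω₄, ω₅ }
  { ω₂, ω₅, ω₆ }  = Ω∖{ ω₁, ω₃, ω₄ }
  |family| = 32
Step 5 adds nothing — fixpoint reached.

Therefore σ(𝒞) = { {  }, { ω₂ }, { ω₄ }, { ω₅ }, { ω₆ }, { ω₁, ω₃ }, { ω₂, ω₄ }, { ω₂, ω₅ }, { ω₂, ω₆ }, { ω₄, ω₅ }, { ω₄, ω₆ }, { ω₅, ω₆ }, { ω₁, ω₂, ω₃ }, { ω₁, ω₃, ω₄ }, { ω₁, ω₃, ω₅ }, { ω₁, ω₃, ω₆ }, { ω₂, ω₄, ω₅ }, { ω₂, ω₄, ω₆ }, { ω₂, ω₅, ω₆ }, { ω₄, ω₅, ω₆ }, { ω₁, ω₂, ω₃, ω₄ }, { ω₁, ω₂, ω₃, ω₅ }, { ω₁, ω₂, ω₃, ω₆ }, { ω₁, ω₃, ω₄, ω₅ }, { ω₁, ω₃, ω₄, ω₆ }, { ω₁, ω₃, ω₅, ω₆ }, { ω₂, ω₄, ω₅, ω₆ }, { ω₁, ω₂, ω₃, ω₄, ω₅ }, { ω₁, ω₂, ω₃, ω₄, ω₆ }, { ω₁, ω₂, ω₃, ω₅, ω₆ }, { ω₁, ω₃, ω₄, ω₅, ω₆ }, Ω } (|σ(𝒞)| = 32).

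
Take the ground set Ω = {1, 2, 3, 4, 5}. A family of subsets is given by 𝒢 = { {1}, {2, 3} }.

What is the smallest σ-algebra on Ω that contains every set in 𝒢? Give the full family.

Initial family (4 sets): { {}, {1}, {2, 3}, Ω }.
Iteration 1: +3 →
  {1, 2, 3}  = {1} ∪ {2, 3}
  {1, 4, 5}  = Ω∖{2, 3}
  {2, 3, 4, 5}  = Ω∖{1}
  |family| = 7
Iteration 2: +1 →
  {4, 5}  = Ω∖{1, 2, 3}
  |family| = 8
Iteration 3: closed — nothing new.

σ(𝒢) = { {}, {1}, {2, 3}, {4, 5}, {1, 2, 3}, {1, 4, 5}, {2, 3, 4, 5}, Ω }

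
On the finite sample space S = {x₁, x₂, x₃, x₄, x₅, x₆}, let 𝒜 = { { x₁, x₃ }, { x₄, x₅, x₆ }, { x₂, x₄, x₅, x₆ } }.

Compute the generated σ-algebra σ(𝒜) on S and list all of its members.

Begin from { ∅, { x₁, x₃ }, { x₄, x₅, x₆ }, { x₂, x₄, x₅, x₆ }, S } (that is, 𝒜 plus ∅ and S).
Step 1. New:
  { x₁, x₂, x₃ }  = complement { x₄, x₅, x₆ }
  { x₁, x₃, x₄, x₅, x₆ }  = { x₁, x₃ } ∪ { x₄, x₅, x₆ }
  (now 7)
Step 2. New:
  { x₂ }  = complement { x₁, x₃, x₄, x₅, x₆ }
  (now 8)
After Step 3 the family is unchanged; done.

Therefore σ(𝒜) = { ∅, { x₂ }, { x₁, x₃ }, { x₁, x₂, x₃ }, { x₄, x₅, x₆ }, { x₂, x₄, x₅, x₆ }, { x₁, x₃, x₄, x₅, x₆ }, S } (|σ(𝒜)| = 8).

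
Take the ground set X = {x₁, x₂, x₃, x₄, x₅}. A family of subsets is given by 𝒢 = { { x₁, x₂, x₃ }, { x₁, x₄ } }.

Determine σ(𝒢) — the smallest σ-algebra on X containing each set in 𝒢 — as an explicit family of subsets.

Take S₀ = 𝒢 ∪ {∅, X} = { {  }, { x₁, x₄ }, { x₁, x₂, x₃ }, X }.
Step 1. New:
  { x₄, x₅ }  = { x₁, x₂, x₃ }ᶜ
  { x₂, x₃, x₅ }  = { x₁, x₄ }ᶜ
  { x₁, x₂, x₃, x₄ }  = { x₁, x₂, x₃ } ∪ { x₁, x₄ }
  [7 total]
Step 2: 4 new —
  { x₅ }  = { x₁, x₂, x₃, x₄ }ᶜ
  { x₁, x₄, x₅ }  = { x₄, x₅ } ∪ { x₁, x₄ }
  { x₁, x₂, x₃, x₅ }  = { x₂, x₃, x₅ } ∪ { x₁, x₂, x₃ }
  { x₂, x₃, x₄, x₅ }  = { x₄, x₅ } ∪ { x₂, x₃, x₅ }
  [11 total]
Step 3. New:
  { x₁ }  = { x₂, x₃, x₄, x₅ }ᶜ
  { x₄ }  = { x₁, x₂, x₃, x₅ }ᶜ
  { x₂, x₃ }  = { x₁, x₄, x₅ }ᶜ
  [14 total]
Step 4 (2 new):
  { x₁, x₅ }  = { x₅ } ∪ { x₁ }
  { x₂, x₃, x₄ }  = { x₂, x₃ } ∪ { x₄ }
  [16 total]
Step 5: already closed under ᶜ and ∪.

|σ(𝒢)| = 16.  σ(𝒢) = { {  }, { x₁ }, { x₄ }, { x₅ }, { x₁, x₄ }, { x₁, x₅ }, { x₂, x₃ }, { x₄, x₅ }, { x₁, x₂, x₃ }, { x₁, x₄, x₅ }, { x₂, x₃, x₄ }, { x₂, x₃, x₅ }, { x₁, x₂, x₃, x₄ }, { x₁, x₂, x₃, x₅ }, { x₂, x₃, x₄, x₅ }, X }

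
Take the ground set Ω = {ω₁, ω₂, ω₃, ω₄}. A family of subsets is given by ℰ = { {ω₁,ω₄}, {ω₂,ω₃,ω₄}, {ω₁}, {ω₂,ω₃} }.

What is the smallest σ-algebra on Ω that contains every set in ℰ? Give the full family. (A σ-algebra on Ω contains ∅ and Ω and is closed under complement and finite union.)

Begin from { ∅, {ω₁}, {ω₁,ω₄}, {ω₂,ω₃}, {ω₂,ω₃,ω₄}, Ω } (that is, ℰ plus ∅ and Ω).
Pass 1: 1 new —
  {ω₁,ω₂,ω₃}  = {ω₂,ω₃} ∪ {ω₁}
  — 7 sets.
Pass 2 adds 1:
  {ω₄}  = {ω₁,ω₂,ω₃}ᶜ
  — 8 sets.
Pass 3: closed — nothing new.

Hence σ(ℰ) has 8 members: { ∅, {ω₁}, {ω₄}, {ω₁,ω₄}, {ω₂,ω₃}, {ω₁,ω₂,ω₃}, {ω₂,ω₃,ω₄}, Ω }.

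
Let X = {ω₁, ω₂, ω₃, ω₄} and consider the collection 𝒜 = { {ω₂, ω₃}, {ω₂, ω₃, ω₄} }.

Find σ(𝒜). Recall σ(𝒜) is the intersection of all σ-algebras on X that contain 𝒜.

σ(𝒜) = { ∅, {ω₁}, {ω₄}, {ω₁, ω₄}, {ω₂, ω₃}, {ω₁, ω₂, ω₃}, {ω₂, ω₃, ω₄}, X }

Working:
Seed the family with 𝒜 together with ∅ and X: { ∅, {ω₂, ω₃}, {ω₂, ω₃, ω₄}, X }.
Step 1: +2 →
  {ω₁}  = {ω₂, ω₃, ω₄}ᶜ
  {ω₁, ω₄}  = {ω₂, ω₃}ᶜ
  |family| = 6
Step 2: +1 →
  {ω₁, ω₂, ω₃}  = {ω₂, ω₃} ∪ {ω₁}
  |family| = 7
Step 3 adds 1:
  {ω₄}  = {ω₁, ω₂, ω₃}ᶜ
  |family| = 8
Step 4: closed — nothing new.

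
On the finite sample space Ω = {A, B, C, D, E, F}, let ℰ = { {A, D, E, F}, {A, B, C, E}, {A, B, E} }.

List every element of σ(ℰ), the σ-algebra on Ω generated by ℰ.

σ(ℰ) (16 sets): { ∅, {B}, {C}, {A, E}, {B, C}, {D, F}, {A, B, E}, {A, C, E}, {B, D, F}, {C, D, F}, {A, B, C, E}, {A, D, E, F}, {B, C, D, F}, {A, B, D, E, F}, {A, C, D, E, F}, Ω }

Working:
Start: ℰ ∪ {∅, Ω} = { ∅, {A, B, E}, {A, B, C, E}, {A, D, E, F}, Ω }.
Round 1 (4 new):
  {B, C}  = {A, D, E, F}ᶜ
  {D, F}  = {A, B, C, E}ᶜ
  {C, D, F}  = {A, B, E}ᶜ
  {A, B, D, E, F}  = {A, B, E} ∪ {A, D, E, F}
  |family| = 9
Round 2: +3 →
  {C}  = {A, B, D, E, F}ᶜ
  {B, C, D, F}  = {B, C} ∪ {C, D, F}
  {A, C, D, E, F}  = {A, D, E, F} ∪ {C, D, F}
  |family| = 12
Round 3 (2 new):
  {B}  = {A, C, D, E, F}ᶜ
  {A, E}  = {B, C, D, F}ᶜ
  |family| = 14
Round 4. New:
  {A, C, E}  = {C} ∪ {A, E}
  {B, D, F}  = {B} ∪ {D, F}
  |family| = 16
Round 5: stable.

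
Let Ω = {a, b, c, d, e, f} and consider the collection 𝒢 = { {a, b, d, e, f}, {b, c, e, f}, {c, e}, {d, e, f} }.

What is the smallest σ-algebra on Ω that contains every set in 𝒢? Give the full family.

Initial family (6 sets): { ∅, {c, e}, {d, e, f}, {b, c, e, f}, {a, b, d, e, f}, Ω }.
Step 1: +6 →
  {c}  = Ω∖{a, b, d, e, f}
  {a, d}  = Ω∖{b, c, e, f}
  {a, b, c}  = Ω∖{d, e, f}
  {a, b, d, f}  = Ω∖{c, e}
  {c, d, e, f}  = {c, e} ∪ {d, e, f}
  {b, c, d, e, f}  = {d, e, f} ∪ {b, c, e, f}
  |family| = 12
Step 2: +10 →
  {a}  = Ω∖{b, c, d, e, f}
  {a, b}  = Ω∖{c, d, e, f}
  {a, c, d}  = {c} ∪ {a, d}
  {a, b, c, d}  = {a, b, c} ∪ {a, d}
  {a, b, c, e}  = {a, b, c} ∪ {c, e}
  {a, c, d, e}  = {a, d} ∪ {c, e}
  {a, d, e, f}  = {a, d} ∪ {d, e, f}
  {a, b, c, d, f}  = {a, b, d, f} ∪ {a, b, c}
  {a, b, c, e, f}  = {a, b, c} ∪ {b, c, e, f}
  {a, c, d, e, f}  = {c, d, e, f} ∪ {a, d}
  |family| = 22
Step 3 (12 new):
  {b}  = Ω∖{a, c, d, e, f}
  {d}  = Ω∖{a, b, c, e, f}
  {e}  = Ω∖{a, b, c, d, f}
  {a, c}  = {c} ∪ {a}
  {b, c}  = Ω∖{a, d, e, f}
  {b, f}  = Ω∖{a, c, d, e}
  {d, f}  = Ω∖{a, b, c, e}
  {e, f}  = Ω∖{a, b, c, d}
  {a, b, d}  = {a, d} ∪ {a, b}
  {a, c, e}  = {c, e} ∪ {a}
  {b, e, f}  = Ω∖{a, c, d}
  {a, b, c, d, e}  = {a, c, d} ∪ {a, b, c, e}
  |family| = 34
Step 4 (25 new):
  {f}  = Ω∖{a, b, c, d, e}
  {a, e}  = {a} ∪ {e}
  {b, d}  = {b} ∪ {d}
  {b, e}  = {b} ∪ {e}
  {c, d}  = {c} ∪ {d}
  {d, e}  = {e} ∪ {d}
  {a, b, e}  = {a, b} ∪ {e}
  {a, b, f}  = {a, b} ∪ {b, f}
  {a, d, e}  = {e} ∪ {a, d}
  {a, d, f}  = {a} ∪ {d, f}
  {a, e, f}  = {e, f} ∪ {a}
  {b, c, d}  = {b, c} ∪ {d}
  {b, c, e}  = {b} ∪ {c, e}
  {b, c, f}  = {b, f} ∪ {c}
  {b, d, f}  = Ω∖{a, c, e}
  {c, d, e}  = {c, e} ∪ {d}
  {c, d, f}  = {c} ∪ {d, f}
  {c, e, f}  = Ω∖{a, b, d}
  {a, b, c, f}  = {a, b, c} ∪ {b, f}
  {a, b, d, e}  = {a, b, d} ∪ {e}
  {a, b, e, f}  = {e, f} ∪ {a, b}
  {a, c, d, f}  = {a, c, d} ∪ {d, f}
  {a, c, e, f}  = {e, f} ∪ {a, c, e}
  {b, c, d, f}  = {b, c} ∪ {d, f}
  {b, d, e, f}  = Ω∖{a, c}
  |family| = 59
Step 5: +5 →
  {a, f}  = {f} ∪ {a}
  {c, f}  = Ω∖{a, b, d, e}
  {a, c, f}  = {a, c} ∪ {f}
  {b, d, e}  = {b, e} ∪ {d, e}
  {b, c, d, e}  = {b, e} ∪ {c, d, e}
  |family| = 64
Step 6: stable.

|σ(𝒢)| = 64.  σ(𝒢) = { ∅, {a}, {b}, {c}, {d}, {e}, {f}, {a, b}, {a, c}, {a, d}, {a, e}, {a, f}, {b, c}, {b, d}, {b, e}, {b, f}, {c, d}, {c, e}, {c, f}, {d, e}, {d, f}, {e, f}, {a, b, c}, {a, b, d}, {a, b, e}, {a, b, f}, {a, c, d}, {a, c, e}, {a, c, f}, {a, d, e}, {a, d, f}, {a, e, f}, {b, c, d}, {b, c, e}, {b, c, f}, {b, d, e}, {b, d, f}, {b, e, f}, {c, d, e}, {c, d, f}, {c, e, f}, {d, e, f}, {a, b, c, d}, {a, b, c, e}, {a, b, c, f}, {a, b, d, e}, {a, b, d, f}, {a, b, e, f}, {a, c, d, e}, {a, c, d, f}, {a, c, e, f}, {a, d, e, f}, {b, c, d, e}, {b, c, d, f}, {b, c, e, f}, {b, d, e, f}, {c, d, e, f}, {a, b, c, d, e}, {a, b, c, d, f}, {a, b, c, e, f}, {a, b, d, e, f}, {a, c, d, e, f}, {b, c, d, e, f}, Ω }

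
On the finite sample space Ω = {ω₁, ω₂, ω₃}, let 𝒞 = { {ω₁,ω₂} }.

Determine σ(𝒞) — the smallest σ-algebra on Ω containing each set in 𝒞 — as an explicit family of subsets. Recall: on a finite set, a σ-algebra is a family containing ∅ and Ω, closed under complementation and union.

Start: 𝒞 ∪ {∅, Ω} = { {}, {ω₁,ω₂}, Ω }.
Iteration 1: 1 new —
  {ω₃}  = Ω∖{ω₁,ω₂}
  [4 total]
Iteration 2: no new sets; the family is a σ-algebra.

Hence σ(𝒞) has 4 members: { {}, {ω₃}, {ω₁,ω₂}, Ω }.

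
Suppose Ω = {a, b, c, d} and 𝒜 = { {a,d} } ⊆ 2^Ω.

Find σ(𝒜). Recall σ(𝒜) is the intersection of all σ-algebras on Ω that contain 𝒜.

Seed the family with 𝒜 together with ∅ and Ω: { ∅, {a,d}, Ω }.
Iteration 1. New:
  {b,c}  = Ω∖{a,d}
  (now 4)
After Iteration 2 the family is unchanged; done.

|σ(𝒜)| = 4.  σ(𝒜) = { ∅, {a,d}, {b,c}, Ω }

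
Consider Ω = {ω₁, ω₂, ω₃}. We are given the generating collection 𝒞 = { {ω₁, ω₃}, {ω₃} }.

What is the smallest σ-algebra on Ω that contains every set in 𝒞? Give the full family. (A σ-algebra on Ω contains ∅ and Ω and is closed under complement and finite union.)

Answer: σ(𝒞) = { ∅, {ω₁}, {ω₂}, {ω₃}, {ω₁, ω₂}, {ω₁, ω₃}, {ω₂, ω₃}, Ω }

Working:
Seed the family with 𝒞 together with ∅ and Ω: { ∅, {ω₃}, {ω₁, ω₃}, Ω }.
Iteration 1 adds 2:
  {ω₂}  = ᶜ of {ω₁, ω₃}
  {ω₁, ω₂}  = ᶜ of {ω₃}
  [6 total]
Iteration 2: +1 →
  {ω₂, ω₃}  = {ω₃} ∪ {ω₂}
  [7 total]
Iteration 3. New:
  {ω₁}  = ᶜ of {ω₂, ω₃}
  [8 total]
Iteration 4: no new sets; the family is a σ-algebra.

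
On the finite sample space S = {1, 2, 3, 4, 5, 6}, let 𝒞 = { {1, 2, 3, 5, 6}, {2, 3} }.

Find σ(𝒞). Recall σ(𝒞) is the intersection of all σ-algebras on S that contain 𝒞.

σ(𝒞) = { ∅, {4}, {2, 3}, {1, 5, 6}, {2, 3, 4}, {1, 4, 5, 6}, {1, 2, 3, 5, 6}, S }

Check:
Begin from { ∅, {2, 3}, {1, 2, 3, 5, 6}, S } (that is, 𝒞 plus ∅ and S).
Step 1: 2 new —
  {4}  = ᶜ of {1, 2, 3, 5, 6}
  {1, 4, 5, 6}  = ᶜ of {2, 3}
  — 6 sets.
Step 2: 1 new —
  {2, 3, 4}  = {2, 3} ∪ {4}
  — 7 sets.
Step 3 (1 new):
  {1, 5, 6}  = ᶜ of {2, 3, 4}
  — 8 sets.
After Step 4 the family is unchanged; done.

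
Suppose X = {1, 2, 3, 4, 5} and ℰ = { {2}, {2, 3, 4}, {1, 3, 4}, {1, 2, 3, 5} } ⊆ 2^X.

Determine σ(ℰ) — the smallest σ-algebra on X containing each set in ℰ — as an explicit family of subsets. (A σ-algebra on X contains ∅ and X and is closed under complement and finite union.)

Begin from { {}, {2}, {1, 3, 4}, {2, 3, 4}, {1, 2, 3, 5}, X } (that is, ℰ plus ∅ and X).
Pass 1 (5 new):
  {4}  = ᶜ of {1, 2, 3, 5}
  {1, 5}  = ᶜ of {2, 3, 4}
  {2, 5}  = ᶜ of {1, 3, 4}
  {1, 2, 3, 4}  = {1, 3, 4} ∪ {2, 3, 4}
  {1, 3, 4, 5}  = ᶜ of {2}
Pass 2: 6 new —
  {5}  = ᶜ of {1, 2, 3, 4}
  {2, 4}  = {2} ∪ {4}
  {1, 2, 5}  = {2, 5} ∪ {1, 5}
  {1, 4, 5}  = {1, 5} ∪ {4}
  {2, 4, 5}  = {2, 5} ∪ {4}
  {2, 3, 4, 5}  = {2, 5} ∪ {2, 3, 4}
Pass 3: +7 →
  {1}  = ᶜ of {2, 3, 4, 5}
  {1, 3}  = ᶜ of {2, 4, 5}
  {2, 3}  = ᶜ of {1, 4, 5}
  {3, 4}  = ᶜ of {1, 2, 5}
  {4, 5}  = {4} ∪ {5}
  {1, 3, 5}  = ᶜ of {2, 4}
  {1, 2, 4, 5}  = {1, 4, 5} ∪ {2, 5}
Pass 4: +7 →
  {3}  = ᶜ of {1, 2, 4, 5}
  {1, 2}  = {2} ∪ {1}
  {1, 4}  = {4} ∪ {1}
  {1, 2, 3}  = ᶜ of {4, 5}
  {1, 2, 4}  = {2, 4} ∪ {1}
  {2, 3, 5}  = {2, 5} ∪ {2, 3}
  {3, 4, 5}  = {3, 4} ∪ {5}
Pass 5. New:
  {3, 5}  = ᶜ of {1, 2, 4}
Pass 6: closed — nothing new.

Hence σ(ℰ) has 32 members: { {}, {1}, {2}, {3}, {4}, {5}, {1, 2}, {1, 3}, {1, 4}, {1, 5}, {2, 3}, {2, 4}, {2, 5}, {3, 4}, {3, 5}, {4, 5}, {1, 2, 3}, {1, 2, 4}, {1, 2, 5}, {1, 3, 4}, {1, 3, 5}, {1, 4, 5}, {2, 3, 4}, {2, 3, 5}, {2, 4, 5}, {3, 4, 5}, {1, 2, 3, 4}, {1, 2, 3, 5}, {1, 2, 4, 5}, {1, 3, 4, 5}, {2, 3, 4, 5}, X }.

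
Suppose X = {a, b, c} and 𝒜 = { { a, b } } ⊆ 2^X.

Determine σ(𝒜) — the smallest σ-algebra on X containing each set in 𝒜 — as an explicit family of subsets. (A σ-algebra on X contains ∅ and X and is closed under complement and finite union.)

σ(𝒜) = { {}, { c }, { a, b }, X }

Check:
Begin from { {}, { a, b }, X } (that is, 𝒜 plus ∅ and X).
Pass 1. New:
  { c }  = complement { a, b }
  — 4 sets.
Pass 2: no new sets; the family is a σ-algebra.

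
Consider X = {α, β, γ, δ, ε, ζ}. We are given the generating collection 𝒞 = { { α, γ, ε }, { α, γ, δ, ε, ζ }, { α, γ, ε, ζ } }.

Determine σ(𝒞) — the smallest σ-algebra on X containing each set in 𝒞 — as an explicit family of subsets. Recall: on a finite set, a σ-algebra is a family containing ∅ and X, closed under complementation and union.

σ(𝒞) (16 sets): { ∅, { β }, { δ }, { ζ }, { β, δ }, { β, ζ }, { δ, ζ }, { α, γ, ε }, { β, δ, ζ }, { α, β, γ, ε }, { α, γ, δ, ε }, { α, γ, ε, ζ }, { α, β, γ, δ, ε }, { α, β, γ, ε, ζ }, { α, γ, δ, ε, ζ }, X }

Derivation:
Initial family (5 sets): { ∅, { α, γ, ε }, { α, γ, ε, ζ }, { α, γ, δ, ε, ζ }, X }.
Round 1: 3 new —
  { β }  = complement { α, γ, δ, ε, ζ }
  { β, δ }  = complement { α, γ, ε, ζ }
  { β, δ, ζ }  = complement { α, γ, ε }
  — 8 sets.
Round 2: +3 →
  { α, β, γ, ε }  = { α, γ, ε } ∪ { β }
  { α, β, γ, δ, ε }  = { α, γ, ε } ∪ { β, δ }
  { α, β, γ, ε, ζ }  = { α, γ, ε, ζ } ∪ { β }
  — 11 sets.
Round 3: 3 new —
  { δ }  = complement { α, β, γ, ε, ζ }
  { ζ }  = complement { α, β, γ, δ, ε }
  { δ, ζ }  = complement { α, β, γ, ε }
  — 14 sets.
Round 4: 2 new —
  { β, ζ }  = { β } ∪ { ζ }
  { α, γ, δ, ε }  = { δ } ∪ { α, γ, ε }
  — 16 sets.
Round 5: already closed under ᶜ and ∪.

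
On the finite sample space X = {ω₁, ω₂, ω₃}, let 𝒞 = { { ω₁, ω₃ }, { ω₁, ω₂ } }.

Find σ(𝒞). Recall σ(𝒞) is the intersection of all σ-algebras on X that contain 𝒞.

Begin from { {}, { ω₁, ω₂ }, { ω₁, ω₃ }, X } (that is, 𝒞 plus ∅ and X).
Pass 1 (2 new):
  { ω₂ }  = X∖{ ω₁, ω₃ }
  { ω₃ }  = X∖{ ω₁, ω₂ }
  (now 6)
Pass 2 adds 1:
  { ω₂, ω₃ }  = { ω₃ } ∪ { ω₂ }
  (now 7)
Pass 3: 1 new —
  { ω₁ }  = X∖{ ω₂, ω₃ }
  (now 8)
Pass 4 adds nothing — fixpoint reached.

Therefore σ(𝒞) = { {}, { ω₁ }, { ω₂ }, { ω₃ }, { ω₁, ω₂ }, { ω₁, ω₃ }, { ω₂, ω₃ }, X } (|σ(𝒞)| = 8).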